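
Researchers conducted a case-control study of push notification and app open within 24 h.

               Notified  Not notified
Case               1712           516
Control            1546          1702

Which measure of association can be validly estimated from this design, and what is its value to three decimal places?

Reading the table with exposure as columns: a = 1712 (Notified, case), b = 1546 (Notified, non-case), c = 516 (Not notified, case), d = 1702.
This is a case-control study: participants were sampled on outcome status, so risks in the source population cannot be estimated directly — relative risk is not valid here. The odds ratio is the appropriate measure.
OR = (a·d)/(b·c) = (1712 × 1702) / (1546 × 516) = 2913824 / 797736 = 3.65262

3.653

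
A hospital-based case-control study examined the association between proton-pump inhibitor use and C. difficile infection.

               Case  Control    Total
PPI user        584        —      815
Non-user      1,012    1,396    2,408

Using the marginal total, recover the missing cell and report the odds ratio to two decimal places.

The missing cell is in the exposed row: 815 − 584 = 231.
So a = 584, b = 231, c = 1012, d = 1396.
OR = (a·d)/(b·c) = (584 × 1396) / (231 × 1012) = 815264 / 233772 = 3.48743

3.49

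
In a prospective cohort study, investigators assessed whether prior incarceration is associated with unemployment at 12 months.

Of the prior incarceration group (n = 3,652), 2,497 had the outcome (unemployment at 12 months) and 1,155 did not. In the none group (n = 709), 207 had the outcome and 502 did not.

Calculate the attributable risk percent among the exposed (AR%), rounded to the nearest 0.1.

57.3

From the description: a = 2497, b = 1155, c = 207, d = 502.
Risk in exposed = 2497/3652 = 0.68373; risk in unexposed = 207/709 = 0.29196.
RR = 0.68373/0.29196 = 2.34187
AR% = (RR − 1)/RR × 100 = (2.34187 − 1)/2.34187 × 100 = 57.2992%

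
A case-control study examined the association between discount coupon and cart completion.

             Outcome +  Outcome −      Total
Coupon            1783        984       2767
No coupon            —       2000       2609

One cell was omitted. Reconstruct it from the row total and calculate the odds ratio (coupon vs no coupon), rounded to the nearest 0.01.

The missing cell is in the unexposed row: 2609 − 2000 = 609.
So a = 1783, b = 984, c = 609, d = 2000.
OR = (a·d)/(b·c) = (1783 × 2000) / (984 × 609) = 3566000 / 599256 = 5.95071

5.95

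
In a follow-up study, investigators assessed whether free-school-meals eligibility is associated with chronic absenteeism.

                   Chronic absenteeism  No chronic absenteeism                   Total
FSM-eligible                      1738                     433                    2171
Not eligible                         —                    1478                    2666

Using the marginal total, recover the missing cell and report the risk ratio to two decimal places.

1.80

The missing cell is in the unexposed row: 2666 − 1478 = 1188.
So a = 1738, b = 433, c = 1188, d = 1478.
RR = [a/(a+b)] / [c/(c+d)] = (1738/2171) / (1188/2666) = 0.80055/0.44561 = 1.79653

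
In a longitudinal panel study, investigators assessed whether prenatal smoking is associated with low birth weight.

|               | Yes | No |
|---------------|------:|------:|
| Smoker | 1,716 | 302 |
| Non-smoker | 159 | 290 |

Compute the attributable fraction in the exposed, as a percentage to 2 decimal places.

Cells: a = 1716, b = 302, c = 159, d = 290.
Risk in exposed = 1716/2018 = 0.85035; risk in unexposed = 159/449 = 0.35412.
RR = 0.85035/0.35412 = 2.40129
AR% = (RR − 1)/RR × 100 = (2.40129 − 1)/2.40129 × 100 = 58.3558%

58.36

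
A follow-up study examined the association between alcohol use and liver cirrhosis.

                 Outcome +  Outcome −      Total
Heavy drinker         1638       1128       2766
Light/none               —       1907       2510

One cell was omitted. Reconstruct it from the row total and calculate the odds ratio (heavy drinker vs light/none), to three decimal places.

4.592

The missing cell is in the unexposed row: 2510 − 1907 = 603.
So a = 1638, b = 1128, c = 603, d = 1907.
OR = (a·d)/(b·c) = (1638 × 1907) / (1128 × 603) = 3123666 / 680184 = 4.59238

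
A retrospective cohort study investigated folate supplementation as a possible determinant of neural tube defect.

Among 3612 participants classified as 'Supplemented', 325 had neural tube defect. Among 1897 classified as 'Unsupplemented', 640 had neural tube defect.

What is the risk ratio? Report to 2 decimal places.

0.27

From the description: a = 325, b = 3287, c = 640, d = 1257.
Risk in exposed = 325/3612 = 0.08998; risk in unexposed = 640/1897 = 0.33737.
RR = 0.08998 / 0.33737 = 0.26670
The risk is 73% lower among the exposed than among the unexposed.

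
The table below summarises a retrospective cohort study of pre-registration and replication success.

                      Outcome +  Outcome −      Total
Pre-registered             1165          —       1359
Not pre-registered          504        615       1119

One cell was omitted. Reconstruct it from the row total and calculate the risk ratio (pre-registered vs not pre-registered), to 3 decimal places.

1.903

The missing cell is in the exposed row: 1359 − 1165 = 194.
So a = 1165, b = 194, c = 504, d = 615.
RR = [a/(a+b)] / [c/(c+d)] = (1165/1359) / (504/1119) = 0.85725/0.45040 = 1.90329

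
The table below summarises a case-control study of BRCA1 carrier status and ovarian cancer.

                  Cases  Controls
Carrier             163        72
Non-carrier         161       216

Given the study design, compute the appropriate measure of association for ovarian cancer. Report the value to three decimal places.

3.037

Cells: a = 163, b = 72, c = 161, d = 216.
This is a case-control study: participants were sampled on outcome status, so risks in the source population cannot be estimated directly — relative risk is not valid here. The odds ratio is the appropriate measure.
OR = (a·d)/(b·c) = (163 × 216) / (72 × 161) = 35208 / 11592 = 3.03727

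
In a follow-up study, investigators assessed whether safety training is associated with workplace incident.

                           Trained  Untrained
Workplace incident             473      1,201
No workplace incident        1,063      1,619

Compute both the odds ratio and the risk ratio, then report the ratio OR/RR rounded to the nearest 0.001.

Reading the table with exposure as columns: a = 473 (Trained, case), b = 1063 (Trained, non-case), c = 1201 (Untrained, case), d = 1619.
OR = (473·1619)/(1063·1201) = 765787/1276663 = 0.59983
Risk in exposed = 473/1536 = 0.30794; risk in unexposed = 1201/2820 = 0.42589; RR = 0.72306
OR/RR = 0.59983 / 0.72306 = 0.82958
The outcome is not rare, so the OR lies further from 1 than the RR.

0.830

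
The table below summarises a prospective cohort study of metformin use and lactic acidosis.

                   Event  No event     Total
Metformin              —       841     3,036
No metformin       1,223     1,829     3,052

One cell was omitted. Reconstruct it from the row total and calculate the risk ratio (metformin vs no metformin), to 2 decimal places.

The missing cell is in the exposed row: 3036 − 841 = 2195.
So a = 2195, b = 841, c = 1223, d = 1829.
RR = [a/(a+b)] / [c/(c+d)] = (2195/3036) / (1223/3052) = 0.72299/0.40072 = 1.80423

1.80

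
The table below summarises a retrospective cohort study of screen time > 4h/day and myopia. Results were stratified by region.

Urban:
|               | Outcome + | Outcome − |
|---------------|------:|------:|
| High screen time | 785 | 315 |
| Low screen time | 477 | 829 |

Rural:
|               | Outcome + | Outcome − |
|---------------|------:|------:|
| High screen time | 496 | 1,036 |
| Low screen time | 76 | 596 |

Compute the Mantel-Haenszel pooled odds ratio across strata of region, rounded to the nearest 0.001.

4.121

OR_MH = Σ(aᵢdᵢ/nᵢ) / Σ(bᵢcᵢ/nᵢ), where nᵢ is the stratum total.
Stratum 1 (Urban): n = 2406; a·d/n = 785·829/2406 = 270.4759; b·c/n = 315·477/2406 = 62.4501
Stratum 2 (Rural): n = 2204; a·d/n = 496·596/2204 = 134.1270; b·c/n = 1036·76/2204 = 35.7241
OR_MH = (270.4759 + 134.1270) / (62.4501 + 35.7241) = 404.6029 / 98.1743 = 4.12127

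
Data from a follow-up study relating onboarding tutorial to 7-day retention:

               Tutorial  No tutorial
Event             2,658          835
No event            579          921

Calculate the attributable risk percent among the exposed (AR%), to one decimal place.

Reading the table with exposure as columns: a = 2658 (Tutorial, case), b = 579 (Tutorial, non-case), c = 835 (No tutorial, case), d = 921.
Risk in exposed = 2658/3237 = 0.82113; risk in unexposed = 835/1756 = 0.47551.
RR = 0.82113/0.47551 = 1.72683
AR% = (RR − 1)/RR × 100 = (1.72683 − 1)/1.72683 × 100 = 42.0905%

42.1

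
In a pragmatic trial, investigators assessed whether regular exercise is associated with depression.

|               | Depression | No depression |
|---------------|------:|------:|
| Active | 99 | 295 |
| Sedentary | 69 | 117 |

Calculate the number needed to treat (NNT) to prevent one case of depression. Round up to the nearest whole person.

9

Risk in treated group = 99/394 = 0.25127; risk in control = 69/186 = 0.37097.
Absolute risk reduction = 0.37097 − 0.25127 = 0.11970
NNT = 1 / ARR = 1 / 0.11970 = 8.354 → round up → 9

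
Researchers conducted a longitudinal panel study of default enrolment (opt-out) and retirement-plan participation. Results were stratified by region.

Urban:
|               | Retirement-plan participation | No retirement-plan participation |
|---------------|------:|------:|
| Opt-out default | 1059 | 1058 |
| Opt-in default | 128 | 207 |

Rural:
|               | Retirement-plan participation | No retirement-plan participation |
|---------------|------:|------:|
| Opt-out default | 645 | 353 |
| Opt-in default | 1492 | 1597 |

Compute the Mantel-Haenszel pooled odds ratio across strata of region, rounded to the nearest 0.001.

OR_MH = Σ(aᵢdᵢ/nᵢ) / Σ(bᵢcᵢ/nᵢ), where nᵢ is the stratum total.
Stratum 1 (Urban): n = 2452; a·d/n = 1059·207/2452 = 89.4017; b·c/n = 1058·128/2452 = 55.2300
Stratum 2 (Rural): n = 4087; a·d/n = 645·1597/4087 = 252.0345; b·c/n = 353·1492/4087 = 128.8662
OR_MH = (89.4017 + 252.0345) / (55.2300 + 128.8662) = 341.4362 / 184.0962 = 1.85466

1.855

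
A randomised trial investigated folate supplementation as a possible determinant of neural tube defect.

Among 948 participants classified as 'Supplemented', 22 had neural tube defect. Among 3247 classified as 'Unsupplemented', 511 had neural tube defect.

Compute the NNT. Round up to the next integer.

Risk in treated group = 22/948 = 0.02321; risk in control = 511/3247 = 0.15738.
Absolute risk reduction = 0.15738 − 0.02321 = 0.13417
NNT = 1 / ARR = 1 / 0.13417 = 7.453 → round up → 8

8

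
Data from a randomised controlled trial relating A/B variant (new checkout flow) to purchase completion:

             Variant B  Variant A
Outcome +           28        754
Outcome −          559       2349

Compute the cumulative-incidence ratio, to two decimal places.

0.20

Reading the table with exposure as columns: a = 28 (Variant B, case), b = 559 (Variant B, non-case), c = 754 (Variant A, case), d = 2349.
Risk in exposed = 28/587 = 0.04770; risk in unexposed = 754/3103 = 0.24299.
RR = 0.04770 / 0.24299 = 0.19630
The risk is 80% lower among the exposed than among the unexposed.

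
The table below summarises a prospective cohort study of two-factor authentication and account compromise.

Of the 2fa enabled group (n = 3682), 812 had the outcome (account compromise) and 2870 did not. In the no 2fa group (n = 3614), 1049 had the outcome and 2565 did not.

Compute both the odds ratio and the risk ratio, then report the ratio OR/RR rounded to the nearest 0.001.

From the description: a = 812, b = 2870, c = 1049, d = 2565.
OR = (812·2565)/(2870·1049) = 2082780/3010630 = 0.69181
Risk in exposed = 812/3682 = 0.22053; risk in unexposed = 1049/3614 = 0.29026; RR = 0.75977
OR/RR = 0.69181 / 0.75977 = 0.91054
The outcome is not rare, so the OR lies further from 1 than the RR.

0.911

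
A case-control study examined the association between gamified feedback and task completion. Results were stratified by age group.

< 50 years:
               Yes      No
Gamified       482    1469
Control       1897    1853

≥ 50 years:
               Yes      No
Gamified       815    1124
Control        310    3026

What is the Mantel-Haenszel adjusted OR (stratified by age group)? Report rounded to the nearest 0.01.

1.12

OR_MH = Σ(aᵢdᵢ/nᵢ) / Σ(bᵢcᵢ/nᵢ), where nᵢ is the stratum total.
Stratum 1 (< 50 years): n = 5701; a·d/n = 482·1853/5701 = 156.6648; b·c/n = 1469·1897/5701 = 488.8078
Stratum 2 (≥ 50 years): n = 5275; a·d/n = 815·3026/5275 = 467.5242; b·c/n = 1124·310/5275 = 66.0550
OR_MH = (156.6648 + 467.5242) / (488.8078 + 66.0550) = 624.1890 / 554.8627 = 1.12494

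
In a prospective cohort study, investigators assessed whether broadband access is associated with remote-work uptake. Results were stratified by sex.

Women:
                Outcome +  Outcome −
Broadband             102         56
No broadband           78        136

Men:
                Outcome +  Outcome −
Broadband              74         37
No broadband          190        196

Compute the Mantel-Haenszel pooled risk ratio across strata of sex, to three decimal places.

RR_MH = Σ(aᵢ·n₀ᵢ/nᵢ) / Σ(cᵢ·n₁ᵢ/nᵢ), with n₁ᵢ = aᵢ+bᵢ (exposed), n₀ᵢ = cᵢ+dᵢ (unexposed), nᵢ = n₁ᵢ+n₀ᵢ.
Stratum 1 (Women): n₁ = 158, n₀ = 214, n = 372; a·n₀/n = 102·214/372 = 58.6774; c·n₁/n = 78·158/372 = 33.1290
Stratum 2 (Men): n₁ = 111, n₀ = 386, n = 497; a·n₀/n = 74·386/497 = 57.4728; c·n₁/n = 190·111/497 = 42.4346
RR_MH = (58.6774 + 57.4728) / (33.1290 + 42.4346) = 116.1503 / 75.5636 = 1.53712

1.537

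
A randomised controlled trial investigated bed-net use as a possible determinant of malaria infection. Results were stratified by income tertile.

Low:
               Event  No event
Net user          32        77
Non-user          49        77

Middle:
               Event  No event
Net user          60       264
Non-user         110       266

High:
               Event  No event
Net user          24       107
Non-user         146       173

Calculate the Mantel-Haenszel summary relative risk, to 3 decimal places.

RR_MH = Σ(aᵢ·n₀ᵢ/nᵢ) / Σ(cᵢ·n₁ᵢ/nᵢ), with n₁ᵢ = aᵢ+bᵢ (exposed), n₀ᵢ = cᵢ+dᵢ (unexposed), nᵢ = n₁ᵢ+n₀ᵢ.
Stratum 1 (Low): n₁ = 109, n₀ = 126, n = 235; a·n₀/n = 32·126/235 = 17.1574; c·n₁/n = 49·109/235 = 22.7277
Stratum 2 (Middle): n₁ = 324, n₀ = 376, n = 700; a·n₀/n = 60·376/700 = 32.2286; c·n₁/n = 110·324/700 = 50.9143
Stratum 3 (High): n₁ = 131, n₀ = 319, n = 450; a·n₀/n = 24·319/450 = 17.0133; c·n₁/n = 146·131/450 = 42.5022
RR_MH = (17.1574 + 32.2286 + 17.0133) / (22.7277 + 50.9143 + 42.5022) = 66.3994 / 116.1442 = 0.57170

0.572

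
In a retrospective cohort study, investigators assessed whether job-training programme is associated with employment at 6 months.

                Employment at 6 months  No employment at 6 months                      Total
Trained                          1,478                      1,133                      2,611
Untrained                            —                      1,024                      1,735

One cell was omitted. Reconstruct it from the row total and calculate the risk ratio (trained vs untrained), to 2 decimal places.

The missing cell is in the unexposed row: 1735 − 1024 = 711.
So a = 1478, b = 1133, c = 711, d = 1024.
RR = [a/(a+b)] / [c/(c+d)] = (1478/2611) / (711/1735) = 0.56607/0.40980 = 1.38133

1.38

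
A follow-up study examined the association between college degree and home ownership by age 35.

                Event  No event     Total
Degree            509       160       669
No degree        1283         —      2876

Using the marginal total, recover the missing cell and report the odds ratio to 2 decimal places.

The missing cell is in the unexposed row: 2876 − 1283 = 1593.
So a = 509, b = 160, c = 1283, d = 1593.
OR = (a·d)/(b·c) = (509 × 1593) / (160 × 1283) = 810837 / 205280 = 3.94991

3.95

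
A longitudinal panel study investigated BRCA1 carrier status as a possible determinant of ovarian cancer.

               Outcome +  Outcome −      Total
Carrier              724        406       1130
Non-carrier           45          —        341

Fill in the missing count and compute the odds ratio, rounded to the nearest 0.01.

11.73

The missing cell is in the unexposed row: 341 − 45 = 296.
So a = 724, b = 406, c = 45, d = 296.
OR = (a·d)/(b·c) = (724 × 296) / (406 × 45) = 214304 / 18270 = 11.72983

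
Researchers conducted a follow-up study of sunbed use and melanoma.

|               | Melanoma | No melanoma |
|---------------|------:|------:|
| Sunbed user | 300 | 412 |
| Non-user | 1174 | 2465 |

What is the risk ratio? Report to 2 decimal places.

Cells: a = 300, b = 412, c = 1174, d = 2465.
Risk in exposed = 300/712 = 0.42135; risk in unexposed = 1174/3639 = 0.32262.
RR = 0.42135 / 0.32262 = 1.30604
The risk among the exposed is 1.31 times that among the unexposed.

1.31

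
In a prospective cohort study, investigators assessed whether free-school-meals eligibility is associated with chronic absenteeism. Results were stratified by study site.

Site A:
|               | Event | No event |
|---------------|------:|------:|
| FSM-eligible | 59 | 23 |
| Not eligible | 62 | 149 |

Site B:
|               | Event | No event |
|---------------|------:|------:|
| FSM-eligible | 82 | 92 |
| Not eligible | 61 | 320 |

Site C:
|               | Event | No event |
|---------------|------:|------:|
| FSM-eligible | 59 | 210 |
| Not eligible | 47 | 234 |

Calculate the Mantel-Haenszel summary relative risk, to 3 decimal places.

2.168

RR_MH = Σ(aᵢ·n₀ᵢ/nᵢ) / Σ(cᵢ·n₁ᵢ/nᵢ), with n₁ᵢ = aᵢ+bᵢ (exposed), n₀ᵢ = cᵢ+dᵢ (unexposed), nᵢ = n₁ᵢ+n₀ᵢ.
Stratum 1 (Site A): n₁ = 82, n₀ = 211, n = 293; a·n₀/n = 59·211/293 = 42.4881; c·n₁/n = 62·82/293 = 17.3515
Stratum 2 (Site B): n₁ = 174, n₀ = 381, n = 555; a·n₀/n = 82·381/555 = 56.2919; c·n₁/n = 61·174/555 = 19.1243
Stratum 3 (Site C): n₁ = 269, n₀ = 281, n = 550; a·n₀/n = 59·281/550 = 30.1436; c·n₁/n = 47·269/550 = 22.9873
RR_MH = (42.4881 + 56.2919 + 30.1436) / (17.3515 + 19.1243 + 22.9873) = 128.9236 / 59.4631 = 2.16813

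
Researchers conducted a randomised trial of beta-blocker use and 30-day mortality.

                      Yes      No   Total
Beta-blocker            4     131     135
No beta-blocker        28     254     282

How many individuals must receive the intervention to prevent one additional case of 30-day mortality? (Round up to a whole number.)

15

Risk in treated group = 4/135 = 0.02963; risk in control = 28/282 = 0.09929.
Absolute risk reduction = 0.09929 − 0.02963 = 0.06966
NNT = 1 / ARR = 1 / 0.06966 = 14.355 → round up → 15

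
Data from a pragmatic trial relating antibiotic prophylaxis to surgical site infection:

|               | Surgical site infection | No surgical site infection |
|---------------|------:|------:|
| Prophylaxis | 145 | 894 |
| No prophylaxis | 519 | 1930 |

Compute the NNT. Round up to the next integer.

Risk in treated group = 145/1039 = 0.13956; risk in control = 519/2449 = 0.21192.
Absolute risk reduction = 0.21192 − 0.13956 = 0.07237
NNT = 1 / ARR = 1 / 0.07237 = 13.819 → round up → 14

14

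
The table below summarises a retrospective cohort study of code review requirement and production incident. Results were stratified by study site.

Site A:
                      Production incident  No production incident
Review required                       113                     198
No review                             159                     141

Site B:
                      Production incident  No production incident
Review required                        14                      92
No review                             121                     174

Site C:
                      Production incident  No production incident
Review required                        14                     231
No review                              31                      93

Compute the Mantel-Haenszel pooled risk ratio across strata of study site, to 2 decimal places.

RR_MH = Σ(aᵢ·n₀ᵢ/nᵢ) / Σ(cᵢ·n₁ᵢ/nᵢ), with n₁ᵢ = aᵢ+bᵢ (exposed), n₀ᵢ = cᵢ+dᵢ (unexposed), nᵢ = n₁ᵢ+n₀ᵢ.
Stratum 1 (Site A): n₁ = 311, n₀ = 300, n = 611; a·n₀/n = 113·300/611 = 55.4828; c·n₁/n = 159·311/611 = 80.9313
Stratum 2 (Site B): n₁ = 106, n₀ = 295, n = 401; a·n₀/n = 14·295/401 = 10.2993; c·n₁/n = 121·106/401 = 31.9850
Stratum 3 (Site C): n₁ = 245, n₀ = 124, n = 369; a·n₀/n = 14·124/369 = 4.7046; c·n₁/n = 31·245/369 = 20.5827
RR_MH = (55.4828 + 10.2993 + 4.7046) / (80.9313 + 31.9850 + 20.5827) = 70.4867 / 133.4990 = 0.52799

0.53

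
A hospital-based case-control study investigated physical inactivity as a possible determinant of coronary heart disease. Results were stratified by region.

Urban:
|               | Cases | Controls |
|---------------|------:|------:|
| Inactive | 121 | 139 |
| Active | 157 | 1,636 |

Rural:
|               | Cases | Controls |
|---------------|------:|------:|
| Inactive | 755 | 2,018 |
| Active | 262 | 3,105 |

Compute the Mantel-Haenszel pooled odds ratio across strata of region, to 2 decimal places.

OR_MH = Σ(aᵢdᵢ/nᵢ) / Σ(bᵢcᵢ/nᵢ), where nᵢ is the stratum total.
Stratum 1 (Urban): n = 2053; a·d/n = 121·1636/2053 = 96.4228; b·c/n = 139·157/2053 = 10.6298
Stratum 2 (Rural): n = 6140; a·d/n = 755·3105/6140 = 381.8037; b·c/n = 2018·262/6140 = 86.1101
OR_MH = (96.4228 + 381.8037) / (10.6298 + 86.1101) = 478.2265 / 96.7399 = 4.94343

4.94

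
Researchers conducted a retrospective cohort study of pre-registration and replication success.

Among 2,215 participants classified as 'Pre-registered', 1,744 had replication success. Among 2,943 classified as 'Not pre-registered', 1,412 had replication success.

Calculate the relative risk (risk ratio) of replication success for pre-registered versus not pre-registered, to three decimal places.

From the description: a = 1744, b = 471, c = 1412, d = 1531.
Risk in exposed = 1744/2215 = 0.78736; risk in unexposed = 1412/2943 = 0.47978.
RR = 0.78736 / 0.47978 = 1.64107
The risk among the exposed is 1.64 times that among the unexposed.

1.641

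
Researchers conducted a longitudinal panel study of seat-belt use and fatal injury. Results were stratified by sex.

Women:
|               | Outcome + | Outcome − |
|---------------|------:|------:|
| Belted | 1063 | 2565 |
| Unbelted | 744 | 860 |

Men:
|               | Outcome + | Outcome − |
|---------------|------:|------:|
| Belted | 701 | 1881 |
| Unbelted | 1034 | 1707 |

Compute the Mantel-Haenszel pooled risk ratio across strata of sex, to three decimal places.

0.675

RR_MH = Σ(aᵢ·n₀ᵢ/nᵢ) / Σ(cᵢ·n₁ᵢ/nᵢ), with n₁ᵢ = aᵢ+bᵢ (exposed), n₀ᵢ = cᵢ+dᵢ (unexposed), nᵢ = n₁ᵢ+n₀ᵢ.
Stratum 1 (Women): n₁ = 3628, n₀ = 1604, n = 5232; a·n₀/n = 1063·1604/5232 = 325.8891; c·n₁/n = 744·3628/5232 = 515.9083
Stratum 2 (Men): n₁ = 2582, n₀ = 2741, n = 5323; a·n₀/n = 701·2741/5323 = 360.9696; c·n₁/n = 1034·2582/5323 = 501.5570
RR_MH = (325.8891 + 360.9696) / (515.9083 + 501.5570) = 686.8587 / 1017.4653 = 0.67507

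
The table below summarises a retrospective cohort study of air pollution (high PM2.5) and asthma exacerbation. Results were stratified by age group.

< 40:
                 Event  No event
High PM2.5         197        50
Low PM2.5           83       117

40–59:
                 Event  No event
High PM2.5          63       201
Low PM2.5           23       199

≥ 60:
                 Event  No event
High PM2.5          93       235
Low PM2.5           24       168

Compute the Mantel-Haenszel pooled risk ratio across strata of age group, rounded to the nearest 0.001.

2.058

RR_MH = Σ(aᵢ·n₀ᵢ/nᵢ) / Σ(cᵢ·n₁ᵢ/nᵢ), with n₁ᵢ = aᵢ+bᵢ (exposed), n₀ᵢ = cᵢ+dᵢ (unexposed), nᵢ = n₁ᵢ+n₀ᵢ.
Stratum 1 (< 40): n₁ = 247, n₀ = 200, n = 447; a·n₀/n = 197·200/447 = 88.1432; c·n₁/n = 83·247/447 = 45.8635
Stratum 2 (40–59): n₁ = 264, n₀ = 222, n = 486; a·n₀/n = 63·222/486 = 28.7778; c·n₁/n = 23·264/486 = 12.4938
Stratum 3 (≥ 60): n₁ = 328, n₀ = 192, n = 520; a·n₀/n = 93·192/520 = 34.3385; c·n₁/n = 24·328/520 = 15.1385
RR_MH = (88.1432 + 28.7778 + 34.3385) / (45.8635 + 12.4938 + 15.1385) = 151.2594 / 73.4958 = 2.05807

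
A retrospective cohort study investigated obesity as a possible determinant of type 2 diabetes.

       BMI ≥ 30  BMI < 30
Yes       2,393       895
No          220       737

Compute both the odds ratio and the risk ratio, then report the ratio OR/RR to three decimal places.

5.364

Reading the table with exposure as columns: a = 2393 (BMI ≥ 30, case), b = 220 (BMI ≥ 30, non-case), c = 895 (BMI < 30, case), d = 737.
OR = (2393·737)/(220·895) = 1763641/196900 = 8.95704
Risk in exposed = 2393/2613 = 0.91581; risk in unexposed = 895/1632 = 0.54841; RR = 1.66994
OR/RR = 8.95704 / 1.66994 = 5.36369
The outcome is not rare, so the OR lies further from 1 than the RR.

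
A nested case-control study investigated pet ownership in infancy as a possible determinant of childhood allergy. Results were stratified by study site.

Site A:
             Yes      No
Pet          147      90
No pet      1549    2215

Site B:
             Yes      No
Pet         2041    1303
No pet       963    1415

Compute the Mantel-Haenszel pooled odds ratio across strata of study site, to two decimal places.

2.31

OR_MH = Σ(aᵢdᵢ/nᵢ) / Σ(bᵢcᵢ/nᵢ), where nᵢ is the stratum total.
Stratum 1 (Site A): n = 4001; a·d/n = 147·2215/4001 = 81.3809; b·c/n = 90·1549/4001 = 34.8438
Stratum 2 (Site B): n = 5722; a·d/n = 2041·1415/5722 = 504.7213; b·c/n = 1303·963/5722 = 219.2920
OR_MH = (81.3809 + 504.7213) / (34.8438 + 219.2920) = 586.1022 / 254.1358 = 2.30626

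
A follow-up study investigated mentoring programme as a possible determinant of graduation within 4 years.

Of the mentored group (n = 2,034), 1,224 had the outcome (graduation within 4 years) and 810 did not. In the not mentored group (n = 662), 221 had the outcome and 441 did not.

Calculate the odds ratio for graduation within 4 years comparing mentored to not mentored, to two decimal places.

3.02

From the description: a = 1224, b = 810, c = 221, d = 441.
OR = (a·d)/(b·c) = (1224 × 441) / (810 × 221) = 539784 / 179010 = 3.01538
The odds of graduation within 4 years are about 3.02 times as high in the mentored group.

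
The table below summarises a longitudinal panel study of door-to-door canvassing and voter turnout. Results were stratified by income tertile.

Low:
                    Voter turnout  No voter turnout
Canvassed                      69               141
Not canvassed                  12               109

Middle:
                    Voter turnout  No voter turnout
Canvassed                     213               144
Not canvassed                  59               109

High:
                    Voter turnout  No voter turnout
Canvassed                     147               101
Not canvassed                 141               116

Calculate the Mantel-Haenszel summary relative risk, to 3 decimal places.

1.438

RR_MH = Σ(aᵢ·n₀ᵢ/nᵢ) / Σ(cᵢ·n₁ᵢ/nᵢ), with n₁ᵢ = aᵢ+bᵢ (exposed), n₀ᵢ = cᵢ+dᵢ (unexposed), nᵢ = n₁ᵢ+n₀ᵢ.
Stratum 1 (Low): n₁ = 210, n₀ = 121, n = 331; a·n₀/n = 69·121/331 = 25.2236; c·n₁/n = 12·210/331 = 7.6133
Stratum 2 (Middle): n₁ = 357, n₀ = 168, n = 525; a·n₀/n = 213·168/525 = 68.1600; c·n₁/n = 59·357/525 = 40.1200
Stratum 3 (High): n₁ = 248, n₀ = 257, n = 505; a·n₀/n = 147·257/505 = 74.8099; c·n₁/n = 141·248/505 = 69.2436
RR_MH = (25.2236 + 68.1600 + 74.8099) / (7.6133 + 40.1200 + 69.2436) = 168.1935 / 116.9769 = 1.43784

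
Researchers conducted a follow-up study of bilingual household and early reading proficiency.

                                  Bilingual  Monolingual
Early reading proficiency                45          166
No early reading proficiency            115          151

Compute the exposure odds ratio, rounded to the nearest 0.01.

Reading the table with exposure as columns: a = 45 (Bilingual, case), b = 115 (Bilingual, non-case), c = 166 (Monolingual, case), d = 151.
OR = (a·d)/(b·c) = (45 × 151) / (115 × 166) = 6795 / 19090 = 0.35595
Exposure is associated with lower odds of early reading proficiency (OR = 0.36 < 1).

0.36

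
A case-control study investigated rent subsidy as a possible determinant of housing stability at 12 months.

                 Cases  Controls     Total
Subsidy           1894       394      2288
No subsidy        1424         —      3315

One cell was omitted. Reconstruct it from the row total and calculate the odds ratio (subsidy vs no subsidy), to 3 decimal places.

The missing cell is in the unexposed row: 3315 − 1424 = 1891.
So a = 1894, b = 394, c = 1424, d = 1891.
OR = (a·d)/(b·c) = (1894 × 1891) / (394 × 1424) = 3581554 / 561056 = 6.38359

6.384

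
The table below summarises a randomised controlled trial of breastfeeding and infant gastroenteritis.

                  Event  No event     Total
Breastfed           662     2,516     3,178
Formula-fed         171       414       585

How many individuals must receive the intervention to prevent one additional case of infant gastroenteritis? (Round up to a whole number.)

Risk in treated group = 662/3178 = 0.20831; risk in control = 171/585 = 0.29231.
Absolute risk reduction = 0.29231 − 0.20831 = 0.08400
NNT = 1 / ARR = 1 / 0.08400 = 11.905 → round up → 12

12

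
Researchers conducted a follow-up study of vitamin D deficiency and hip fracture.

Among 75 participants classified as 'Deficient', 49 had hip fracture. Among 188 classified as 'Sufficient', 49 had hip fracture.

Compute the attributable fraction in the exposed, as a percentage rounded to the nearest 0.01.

60.11

From the description: a = 49, b = 26, c = 49, d = 139.
Risk in exposed = 49/75 = 0.65333; risk in unexposed = 49/188 = 0.26064.
RR = 0.65333/0.26064 = 2.50667
AR% = (RR − 1)/RR × 100 = (2.50667 − 1)/2.50667 × 100 = 60.1064%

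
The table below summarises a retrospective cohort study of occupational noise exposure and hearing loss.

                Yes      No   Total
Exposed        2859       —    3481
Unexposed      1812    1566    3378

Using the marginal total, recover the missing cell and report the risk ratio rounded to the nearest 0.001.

The missing cell is in the exposed row: 3481 − 2859 = 622.
So a = 2859, b = 622, c = 1812, d = 1566.
RR = [a/(a+b)] / [c/(c+d)] = (2859/3481) / (1812/3378) = 0.82132/0.53641 = 1.53113

1.531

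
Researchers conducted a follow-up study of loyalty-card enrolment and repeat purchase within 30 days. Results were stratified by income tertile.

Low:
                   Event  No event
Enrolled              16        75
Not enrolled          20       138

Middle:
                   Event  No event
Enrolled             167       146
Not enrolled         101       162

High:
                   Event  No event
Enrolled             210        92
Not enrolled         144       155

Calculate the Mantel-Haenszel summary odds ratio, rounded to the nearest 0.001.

2.050

OR_MH = Σ(aᵢdᵢ/nᵢ) / Σ(bᵢcᵢ/nᵢ), where nᵢ is the stratum total.
Stratum 1 (Low): n = 249; a·d/n = 16·138/249 = 8.8675; b·c/n = 75·20/249 = 6.0241
Stratum 2 (Middle): n = 576; a·d/n = 167·162/576 = 46.9688; b·c/n = 146·101/576 = 25.6007
Stratum 3 (High): n = 601; a·d/n = 210·155/601 = 54.1597; b·c/n = 92·144/601 = 22.0433
OR_MH = (8.8675 + 46.9688 + 54.1597) / (6.0241 + 25.6007 + 22.0433) = 109.9960 / 53.6681 = 2.04956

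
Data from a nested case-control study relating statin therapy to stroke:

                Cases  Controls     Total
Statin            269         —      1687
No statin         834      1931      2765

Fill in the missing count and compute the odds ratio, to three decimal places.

0.439

The missing cell is in the exposed row: 1687 − 269 = 1418.
So a = 269, b = 1418, c = 834, d = 1931.
OR = (a·d)/(b·c) = (269 × 1931) / (1418 × 834) = 519439 / 1182612 = 0.43923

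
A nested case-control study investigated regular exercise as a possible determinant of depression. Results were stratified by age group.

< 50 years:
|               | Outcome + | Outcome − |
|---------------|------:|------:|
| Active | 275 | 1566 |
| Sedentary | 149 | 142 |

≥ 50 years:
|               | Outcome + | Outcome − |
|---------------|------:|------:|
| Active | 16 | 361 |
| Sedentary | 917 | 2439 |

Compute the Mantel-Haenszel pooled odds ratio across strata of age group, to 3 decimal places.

OR_MH = Σ(aᵢdᵢ/nᵢ) / Σ(bᵢcᵢ/nᵢ), where nᵢ is the stratum total.
Stratum 1 (< 50 years): n = 2132; a·d/n = 275·142/2132 = 18.3161; b·c/n = 1566·149/2132 = 109.4437
Stratum 2 (≥ 50 years): n = 3733; a·d/n = 16·2439/3733 = 10.4538; b·c/n = 361·917/3733 = 88.6785
OR_MH = (18.3161 + 10.4538) / (109.4437 + 88.6785) = 28.7699 / 198.1223 = 0.14521

0.145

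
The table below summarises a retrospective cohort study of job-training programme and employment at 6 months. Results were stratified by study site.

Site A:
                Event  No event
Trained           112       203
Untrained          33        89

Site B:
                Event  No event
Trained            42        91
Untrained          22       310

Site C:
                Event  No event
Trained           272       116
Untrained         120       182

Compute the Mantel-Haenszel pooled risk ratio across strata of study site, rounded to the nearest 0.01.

1.85

RR_MH = Σ(aᵢ·n₀ᵢ/nᵢ) / Σ(cᵢ·n₁ᵢ/nᵢ), with n₁ᵢ = aᵢ+bᵢ (exposed), n₀ᵢ = cᵢ+dᵢ (unexposed), nᵢ = n₁ᵢ+n₀ᵢ.
Stratum 1 (Site A): n₁ = 315, n₀ = 122, n = 437; a·n₀/n = 112·122/437 = 31.2677; c·n₁/n = 33·315/437 = 23.7872
Stratum 2 (Site B): n₁ = 133, n₀ = 332, n = 465; a·n₀/n = 42·332/465 = 29.9871; c·n₁/n = 22·133/465 = 6.2925
Stratum 3 (Site C): n₁ = 388, n₀ = 302, n = 690; a·n₀/n = 272·302/690 = 119.0493; c·n₁/n = 120·388/690 = 67.4783
RR_MH = (31.2677 + 29.9871 + 119.0493) / (23.7872 + 6.2925 + 67.4783) = 180.3041 / 97.5579 = 1.84817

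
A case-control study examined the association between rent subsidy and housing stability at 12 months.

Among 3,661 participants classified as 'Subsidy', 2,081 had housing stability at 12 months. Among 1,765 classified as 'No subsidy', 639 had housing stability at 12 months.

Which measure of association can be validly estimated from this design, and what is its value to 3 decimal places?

From the description: a = 2081, b = 1580, c = 639, d = 1126.
This is a case-control study: participants were sampled on outcome status, so risks in the source population cannot be estimated directly — relative risk is not valid here. The odds ratio is the appropriate measure.
OR = (a·d)/(b·c) = (2081 × 1126) / (1580 × 639) = 2343206 / 1009620 = 2.32088

2.321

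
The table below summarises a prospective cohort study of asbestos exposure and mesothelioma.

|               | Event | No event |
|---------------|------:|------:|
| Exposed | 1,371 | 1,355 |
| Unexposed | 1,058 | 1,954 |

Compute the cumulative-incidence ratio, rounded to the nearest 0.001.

Cells: a = 1371, b = 1355, c = 1058, d = 1954.
Risk in exposed = 1371/2726 = 0.50293; risk in unexposed = 1058/3012 = 0.35126.
RR = 0.50293 / 0.35126 = 1.43180
The risk among the exposed is 1.43 times that among the unexposed.

1.432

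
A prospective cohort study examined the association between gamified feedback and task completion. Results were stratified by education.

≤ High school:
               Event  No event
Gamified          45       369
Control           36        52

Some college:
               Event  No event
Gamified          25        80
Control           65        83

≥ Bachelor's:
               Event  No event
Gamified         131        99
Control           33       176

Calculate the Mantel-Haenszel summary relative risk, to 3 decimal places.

RR_MH = Σ(aᵢ·n₀ᵢ/nᵢ) / Σ(cᵢ·n₁ᵢ/nᵢ), with n₁ᵢ = aᵢ+bᵢ (exposed), n₀ᵢ = cᵢ+dᵢ (unexposed), nᵢ = n₁ᵢ+n₀ᵢ.
Stratum 1 (≤ High school): n₁ = 414, n₀ = 88, n = 502; a·n₀/n = 45·88/502 = 7.8884; c·n₁/n = 36·414/502 = 29.6892
Stratum 2 (Some college): n₁ = 105, n₀ = 148, n = 253; a·n₀/n = 25·148/253 = 14.6245; c·n₁/n = 65·105/253 = 26.9763
Stratum 3 (≥ Bachelor's): n₁ = 230, n₀ = 209, n = 439; a·n₀/n = 131·209/439 = 62.3667; c·n₁/n = 33·230/439 = 17.2893
RR_MH = (7.8884 + 14.6245 + 62.3667) / (29.6892 + 26.9763 + 17.2893) = 84.8797 / 73.9548 = 1.14772

1.148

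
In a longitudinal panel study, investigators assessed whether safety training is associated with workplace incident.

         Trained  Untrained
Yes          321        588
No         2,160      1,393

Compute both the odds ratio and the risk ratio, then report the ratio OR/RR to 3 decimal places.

Reading the table with exposure as columns: a = 321 (Trained, case), b = 2160 (Trained, non-case), c = 588 (Untrained, case), d = 1393.
OR = (321·1393)/(2160·588) = 447153/1270080 = 0.35207
Risk in exposed = 321/2481 = 0.12938; risk in unexposed = 588/1981 = 0.29682; RR = 0.43590
OR/RR = 0.35207 / 0.43590 = 0.80768
The outcome is not rare, so the OR lies further from 1 than the RR.

0.808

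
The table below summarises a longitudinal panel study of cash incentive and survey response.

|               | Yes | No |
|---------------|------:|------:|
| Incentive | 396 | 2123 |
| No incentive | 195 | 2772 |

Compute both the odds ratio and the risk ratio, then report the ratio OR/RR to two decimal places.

1.11

Cells: a = 396, b = 2123, c = 195, d = 2772.
OR = (396·2772)/(2123·195) = 1097712/413985 = 2.65157
Risk in exposed = 396/2519 = 0.15721; risk in unexposed = 195/2967 = 0.06572; RR = 2.39194
OR/RR = 2.65157 / 2.39194 = 1.10855
The outcome is not rare, so the OR lies further from 1 than the RR.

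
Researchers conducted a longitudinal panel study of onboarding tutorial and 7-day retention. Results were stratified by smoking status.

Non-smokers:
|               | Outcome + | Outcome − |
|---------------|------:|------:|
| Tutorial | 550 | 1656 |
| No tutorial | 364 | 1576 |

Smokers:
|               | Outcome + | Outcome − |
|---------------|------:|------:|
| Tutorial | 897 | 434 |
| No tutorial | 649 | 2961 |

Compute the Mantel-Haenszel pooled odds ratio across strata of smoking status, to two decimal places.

OR_MH = Σ(aᵢdᵢ/nᵢ) / Σ(bᵢcᵢ/nᵢ), where nᵢ is the stratum total.
Stratum 1 (Non-smokers): n = 4146; a·d/n = 550·1576/4146 = 209.0690; b·c/n = 1656·364/4146 = 145.3893
Stratum 2 (Smokers): n = 4941; a·d/n = 897·2961/4941 = 537.5464; b·c/n = 434·649/4941 = 57.0059
OR_MH = (209.0690 + 537.5464) / (145.3893 + 57.0059) = 746.6154 / 202.3952 = 3.68890

3.69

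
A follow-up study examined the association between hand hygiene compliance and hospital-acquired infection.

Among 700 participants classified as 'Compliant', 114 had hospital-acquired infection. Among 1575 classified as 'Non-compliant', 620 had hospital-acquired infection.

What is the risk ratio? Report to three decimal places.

From the description: a = 114, b = 586, c = 620, d = 955.
Risk in exposed = 114/700 = 0.16286; risk in unexposed = 620/1575 = 0.39365.
RR = 0.16286 / 0.39365 = 0.41371
The risk is 59% lower among the exposed than among the unexposed.

0.414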